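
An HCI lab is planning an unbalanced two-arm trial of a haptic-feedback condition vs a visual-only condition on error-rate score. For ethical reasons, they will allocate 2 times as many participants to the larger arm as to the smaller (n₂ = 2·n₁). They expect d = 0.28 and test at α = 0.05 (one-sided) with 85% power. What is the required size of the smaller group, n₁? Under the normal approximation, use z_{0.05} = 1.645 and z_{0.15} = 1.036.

With allocation ratio k = n₂/n₁ = 2, Var(x̄₁−x̄₂) = σ²(1/n₁ + 1/(k·n₁)) = σ²·(k+1)/(k·n₁).
So n₁ = (1 + 1/k)·((z_{α} + z_β)/d)² = 1.500 × (2.681/0.28)².
n₁ = 1.500 × 91.68 = 137.5.
Round up: n₁ = 138, giving n₂ = 2 × 138 = 276.

n₁ = 138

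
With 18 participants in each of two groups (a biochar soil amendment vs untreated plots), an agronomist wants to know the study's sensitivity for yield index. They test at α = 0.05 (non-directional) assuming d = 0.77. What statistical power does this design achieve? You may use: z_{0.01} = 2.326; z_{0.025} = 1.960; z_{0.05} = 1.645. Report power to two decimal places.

power ≈ 0.64

For two equal groups, power = Φ(d·√(n/2) − z_{α/2}).
d·√(n/2) = 0.77 × √(18/2) = 0.77 × 3.000 = 2.310.
z_β = 2.310 − 1.960 = 0.350.
Power = Φ(0.350) = 0.637.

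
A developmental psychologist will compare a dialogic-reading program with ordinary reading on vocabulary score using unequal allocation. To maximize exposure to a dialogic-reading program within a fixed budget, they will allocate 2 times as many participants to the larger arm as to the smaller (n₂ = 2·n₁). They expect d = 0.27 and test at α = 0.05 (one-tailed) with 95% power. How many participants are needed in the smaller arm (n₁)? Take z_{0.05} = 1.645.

With allocation ratio k = n₂/n₁ = 2, Var(x̄₁−x̄₂) = σ²(1/n₁ + 1/(k·n₁)) = σ²·(k+1)/(k·n₁).
So n₁ = (1 + 1/k)·((z_{α} + z_β)/d)² = 1.500 × (3.290/0.27)².
n₁ = 1.500 × 148.48 = 222.7.
Round up: n₁ = 223, giving n₂ = 2 × 223 = 446.

n₁ = 223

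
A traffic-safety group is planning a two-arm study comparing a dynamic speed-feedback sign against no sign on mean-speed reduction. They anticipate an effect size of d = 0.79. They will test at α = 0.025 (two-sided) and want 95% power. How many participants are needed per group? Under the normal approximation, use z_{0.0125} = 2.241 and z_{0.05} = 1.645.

n = 49 per group

For two independent groups with equal n: n = 2·((z_{α/2} + z_β) / d)².
z_{α/2} + z_β = 2.241 + 1.645 = 3.886.
n = 2 × (3.886 / 0.79)² = 2 × 4.919² = 2 × 24.20 = 48.4.
Round up to the next whole participant.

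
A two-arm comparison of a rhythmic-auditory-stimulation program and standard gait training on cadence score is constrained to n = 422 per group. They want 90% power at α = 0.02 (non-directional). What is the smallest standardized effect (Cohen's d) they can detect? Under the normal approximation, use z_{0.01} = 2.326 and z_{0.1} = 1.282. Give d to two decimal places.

For two independent groups of n = 422 each: d_min = (z_{α/2} + z_β)·√(2/n).
z-sum = 2.326 + 1.282 = 3.608.
d_min = 3.608 × √(2/422) = 3.608 × 0.0688 = 0.248.

d_min ≈ 0.25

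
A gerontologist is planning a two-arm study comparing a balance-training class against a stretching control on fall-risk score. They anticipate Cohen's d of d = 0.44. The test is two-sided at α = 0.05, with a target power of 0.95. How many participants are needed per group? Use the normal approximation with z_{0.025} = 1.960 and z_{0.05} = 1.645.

For two independent groups with equal n: n = 2·((z_{α/2} + z_β) / d)².
z_{α/2} + z_β = 1.960 + 1.645 = 3.605.
n = 2 × (3.605 / 0.44)² = 2 × 8.193² = 2 × 67.13 = 134.3.
Round up to the next whole participant.

n = 135 per group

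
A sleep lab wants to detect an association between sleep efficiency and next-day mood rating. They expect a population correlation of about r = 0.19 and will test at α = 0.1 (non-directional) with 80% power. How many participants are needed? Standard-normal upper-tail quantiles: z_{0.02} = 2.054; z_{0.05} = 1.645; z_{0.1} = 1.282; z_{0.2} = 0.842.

n = 171

Fisher's z: C = ½·ln((1+r)/(1−r)) = ½·ln(1.4691) = 0.1923.
n = ((z_{α/2} + z_β)/C)² + 3.
(1.645 + 0.842) / 0.1923 = 2.487 / 0.1923 = 12.933.
n = 12.933² + 3 = 167.26 + 3 = 170.3.
Round up.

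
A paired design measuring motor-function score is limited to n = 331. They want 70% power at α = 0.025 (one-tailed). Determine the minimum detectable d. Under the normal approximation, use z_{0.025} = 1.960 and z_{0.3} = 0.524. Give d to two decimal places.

d_min ≈ 0.14

For a single sample (or paired design) of n = 331: d_min = (z_{α} + z_β)/√n.
z-sum = 1.960 + 0.524 = 2.484.
d_min = 2.484 / √331 = 2.484 / 18.193 = 0.137.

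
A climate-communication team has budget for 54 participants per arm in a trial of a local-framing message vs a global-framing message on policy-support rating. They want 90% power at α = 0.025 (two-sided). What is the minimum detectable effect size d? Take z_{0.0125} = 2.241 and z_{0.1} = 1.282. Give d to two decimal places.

For two independent groups of n = 54 each: d_min = (z_{α/2} + z_β)·√(2/n).
z-sum = 2.241 + 1.282 = 3.523.
d_min = 3.523 × √(2/54) = 3.523 × 0.1925 = 0.678.

d_min ≈ 0.68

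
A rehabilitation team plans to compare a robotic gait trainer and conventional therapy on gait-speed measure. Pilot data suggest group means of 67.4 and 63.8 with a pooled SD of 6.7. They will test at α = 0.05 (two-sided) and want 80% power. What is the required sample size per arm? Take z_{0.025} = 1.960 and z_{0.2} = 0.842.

n = 55 per group

Cohen's d = |M₁ − M₂| / SD_pooled = |67.4 − 63.8| / 6.7 = 3.6 / 6.7 = 0.537.
For two independent groups with equal n: n = 2·((z_{α/2} + z_β) / d)².
z_{α/2} + z_β = 1.960 + 0.842 = 2.802.
n = 2 × (2.802 / 0.537)² = 2 × 5.218² = 2 × 27.23 = 54.5.
Round up to the next whole participant.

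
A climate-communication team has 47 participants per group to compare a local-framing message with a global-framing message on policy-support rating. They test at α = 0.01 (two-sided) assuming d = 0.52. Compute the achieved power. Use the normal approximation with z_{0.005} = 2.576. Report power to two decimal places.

For two equal groups, power = Φ(d·√(n/2) − z_{α/2}).
d·√(n/2) = 0.52 × √(47/2) = 0.52 × 4.848 = 2.521.
z_β = 2.521 − 2.576 = -0.055.
Power = Φ(-0.055) = 0.478.

power ≈ 0.48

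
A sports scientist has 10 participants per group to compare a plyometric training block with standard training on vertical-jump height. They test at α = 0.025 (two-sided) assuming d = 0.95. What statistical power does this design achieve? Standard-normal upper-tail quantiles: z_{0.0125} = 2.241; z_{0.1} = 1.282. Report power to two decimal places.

power ≈ 0.45

For two equal groups, power = Φ(d·√(n/2) − z_{α/2}).
d·√(n/2) = 0.95 × √(10/2) = 0.95 × 2.236 = 2.124.
z_β = 2.124 − 2.241 = -0.117.
Power = Φ(-0.117) = 0.454.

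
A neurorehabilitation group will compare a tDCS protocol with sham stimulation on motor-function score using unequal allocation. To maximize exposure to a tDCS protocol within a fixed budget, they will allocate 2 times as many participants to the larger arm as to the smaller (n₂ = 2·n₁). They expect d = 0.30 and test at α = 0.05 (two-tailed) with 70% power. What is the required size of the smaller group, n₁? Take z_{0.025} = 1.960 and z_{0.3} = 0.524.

n₁ = 103

With allocation ratio k = n₂/n₁ = 2, Var(x̄₁−x̄₂) = σ²(1/n₁ + 1/(k·n₁)) = σ²·(k+1)/(k·n₁).
So n₁ = (1 + 1/k)·((z_{α/2} + z_β)/d)² = 1.500 × (2.484/0.30)².
n₁ = 1.500 × 68.56 = 102.8.
Round up: n₁ = 103, giving n₂ = 2 × 103 = 206.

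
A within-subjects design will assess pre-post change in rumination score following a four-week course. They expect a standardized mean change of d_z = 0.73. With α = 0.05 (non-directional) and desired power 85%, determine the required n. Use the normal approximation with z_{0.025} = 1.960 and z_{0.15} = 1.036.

n = 17 pairs

For a paired (one-sample on differences) test: n = ((z_{α/2} + z_β) / d)².
z_{α/2} + z_β = 1.960 + 1.036 = 2.996.
n = (2.996 / 0.73)² = 4.104² = 16.84.
Round up.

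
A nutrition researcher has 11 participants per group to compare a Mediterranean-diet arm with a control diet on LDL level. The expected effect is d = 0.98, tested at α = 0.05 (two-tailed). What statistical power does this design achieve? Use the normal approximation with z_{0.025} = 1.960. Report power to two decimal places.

For two equal groups, power = Φ(d·√(n/2) − z_{α/2}).
d·√(n/2) = 0.98 × √(11/2) = 0.98 × 2.345 = 2.298.
z_β = 2.298 − 1.960 = 0.338.
Power = Φ(0.338) = 0.632.

power ≈ 0.63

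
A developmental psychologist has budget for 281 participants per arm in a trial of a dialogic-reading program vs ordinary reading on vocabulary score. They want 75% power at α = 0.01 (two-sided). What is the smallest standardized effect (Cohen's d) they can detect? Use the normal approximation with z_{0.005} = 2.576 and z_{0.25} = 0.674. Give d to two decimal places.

d_min ≈ 0.27

For two independent groups of n = 281 each: d_min = (z_{α/2} + z_β)·√(2/n).
z-sum = 2.576 + 0.674 = 3.250.
d_min = 3.250 × √(2/281) = 3.250 × 0.0844 = 0.274.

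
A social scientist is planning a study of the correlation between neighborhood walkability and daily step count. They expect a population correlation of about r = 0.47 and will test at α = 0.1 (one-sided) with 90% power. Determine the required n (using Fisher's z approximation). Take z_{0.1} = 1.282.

Fisher's z: C = ½·ln((1+r)/(1−r)) = ½·ln(2.7736) = 0.5101.
n = ((z_{α} + z_β)/C)² + 3.
(1.282 + 1.282) / 0.5101 = 2.564 / 0.5101 = 5.026.
n = 5.026² + 3 = 25.27 + 3 = 28.3.
Round up.

n = 29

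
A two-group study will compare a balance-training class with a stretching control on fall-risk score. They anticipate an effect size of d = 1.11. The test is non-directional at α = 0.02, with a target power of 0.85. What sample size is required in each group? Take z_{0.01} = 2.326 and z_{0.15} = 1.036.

n = 19 per group

For two independent groups with equal n: n = 2·((z_{α/2} + z_β) / d)².
z_{α/2} + z_β = 2.326 + 1.036 = 3.362.
n = 2 × (3.362 / 1.11)² = 2 × 3.029² = 2 × 9.17 = 18.3.
Round up to the next whole participant.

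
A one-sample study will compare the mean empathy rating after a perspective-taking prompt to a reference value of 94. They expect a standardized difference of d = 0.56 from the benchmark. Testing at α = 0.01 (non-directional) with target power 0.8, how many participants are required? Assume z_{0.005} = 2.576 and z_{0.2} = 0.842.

For a one-sample test: n = ((z_{α/2} + z_β) / d)².
z_{α/2} + z_β = 2.576 + 0.842 = 3.418.
n = (3.418 / 0.56)² = 6.104² = 37.25.
Round up.

n = 38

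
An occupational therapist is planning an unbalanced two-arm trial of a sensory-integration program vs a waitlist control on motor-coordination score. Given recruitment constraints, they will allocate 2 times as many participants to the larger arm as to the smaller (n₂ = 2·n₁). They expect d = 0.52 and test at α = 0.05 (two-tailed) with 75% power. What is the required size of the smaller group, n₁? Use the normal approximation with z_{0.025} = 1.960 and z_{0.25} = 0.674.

With allocation ratio k = n₂/n₁ = 2, Var(x̄₁−x̄₂) = σ²(1/n₁ + 1/(k·n₁)) = σ²·(k+1)/(k·n₁).
So n₁ = (1 + 1/k)·((z_{α/2} + z_β)/d)² = 1.500 × (2.634/0.52)².
n₁ = 1.500 × 25.66 = 38.5.
Round up: n₁ = 39, giving n₂ = 2 × 39 = 78.

n₁ = 39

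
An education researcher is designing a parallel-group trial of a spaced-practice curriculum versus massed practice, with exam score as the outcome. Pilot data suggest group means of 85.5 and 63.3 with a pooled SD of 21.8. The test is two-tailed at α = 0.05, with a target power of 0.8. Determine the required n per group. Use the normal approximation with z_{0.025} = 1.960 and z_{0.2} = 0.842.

n = 16 per group

Cohen's d = |M₁ − M₂| / SD_pooled = |85.5 − 63.3| / 21.8 = 22.2 / 21.8 = 1.018.
For two independent groups with equal n: n = 2·((z_{α/2} + z_β) / d)².
z_{α/2} + z_β = 1.960 + 0.842 = 2.802.
n = 2 × (2.802 / 1.018)² = 2 × 2.752² = 2 × 7.58 = 15.2.
Round up to the next whole participant.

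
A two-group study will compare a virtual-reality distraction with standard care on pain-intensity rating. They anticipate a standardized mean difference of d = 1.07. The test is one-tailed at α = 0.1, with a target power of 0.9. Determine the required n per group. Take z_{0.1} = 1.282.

For two independent groups with equal n: n = 2·((z_{α} + z_β) / d)².
z_{α} + z_β = 1.282 + 1.282 = 2.564.
n = 2 × (2.564 / 1.07)² = 2 × 2.396² = 2 × 5.74 = 11.5.
Round up to the next whole participant.

n = 12 per group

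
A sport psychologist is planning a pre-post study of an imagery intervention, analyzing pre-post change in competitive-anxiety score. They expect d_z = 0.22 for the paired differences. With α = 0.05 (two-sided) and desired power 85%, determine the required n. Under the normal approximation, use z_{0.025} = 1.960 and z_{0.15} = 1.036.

n = 186 pairs

For a paired (one-sample on differences) test: n = ((z_{α/2} + z_β) / d)².
z_{α/2} + z_β = 1.960 + 1.036 = 2.996.
n = (2.996 / 0.22)² = 13.618² = 185.45.
Round up.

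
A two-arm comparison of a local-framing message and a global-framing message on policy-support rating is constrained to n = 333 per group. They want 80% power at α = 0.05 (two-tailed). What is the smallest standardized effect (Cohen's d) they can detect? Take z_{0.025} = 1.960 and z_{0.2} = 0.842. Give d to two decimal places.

d_min ≈ 0.22

For two independent groups of n = 333 each: d_min = (z_{α/2} + z_β)·√(2/n).
z-sum = 1.960 + 0.842 = 2.802.
d_min = 2.802 × √(2/333) = 2.802 × 0.0775 = 0.217.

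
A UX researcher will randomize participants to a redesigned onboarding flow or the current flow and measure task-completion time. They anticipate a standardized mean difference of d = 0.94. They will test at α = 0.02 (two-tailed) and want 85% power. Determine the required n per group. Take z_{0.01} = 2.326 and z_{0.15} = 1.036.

n = 26 per group

For two independent groups with equal n: n = 2·((z_{α/2} + z_β) / d)².
z_{α/2} + z_β = 2.326 + 1.036 = 3.362.
n = 2 × (3.362 / 0.94)² = 2 × 3.577² = 2 × 12.79 = 25.6.
Round up to the next whole participant.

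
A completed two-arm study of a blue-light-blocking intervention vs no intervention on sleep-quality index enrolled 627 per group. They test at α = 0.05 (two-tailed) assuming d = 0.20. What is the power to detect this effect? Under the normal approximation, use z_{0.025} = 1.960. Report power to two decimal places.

For two equal groups, power = Φ(d·√(n/2) − z_{α/2}).
d·√(n/2) = 0.20 × √(627/2) = 0.20 × 17.706 = 3.541.
z_β = 3.541 − 1.960 = 1.581.
Power = Φ(1.581) = 0.943.

power ≈ 0.94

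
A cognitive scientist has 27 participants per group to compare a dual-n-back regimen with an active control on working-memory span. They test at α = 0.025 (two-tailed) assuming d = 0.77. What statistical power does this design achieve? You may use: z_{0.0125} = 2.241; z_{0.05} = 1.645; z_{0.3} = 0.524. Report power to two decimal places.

For two equal groups, power = Φ(d·√(n/2) − z_{α/2}).
d·√(n/2) = 0.77 × √(27/2) = 0.77 × 3.674 = 2.829.
z_β = 2.829 − 2.241 = 0.588.
Power = Φ(0.588) = 0.722.

power ≈ 0.72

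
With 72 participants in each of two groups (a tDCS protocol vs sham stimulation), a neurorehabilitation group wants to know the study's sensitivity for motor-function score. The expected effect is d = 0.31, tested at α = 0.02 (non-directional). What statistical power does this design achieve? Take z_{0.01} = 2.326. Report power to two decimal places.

power ≈ 0.32

For two equal groups, power = Φ(d·√(n/2) − z_{α/2}).
d·√(n/2) = 0.31 × √(72/2) = 0.31 × 6.000 = 1.860.
z_β = 1.860 − 2.326 = -0.466.
Power = Φ(-0.466) = 0.321.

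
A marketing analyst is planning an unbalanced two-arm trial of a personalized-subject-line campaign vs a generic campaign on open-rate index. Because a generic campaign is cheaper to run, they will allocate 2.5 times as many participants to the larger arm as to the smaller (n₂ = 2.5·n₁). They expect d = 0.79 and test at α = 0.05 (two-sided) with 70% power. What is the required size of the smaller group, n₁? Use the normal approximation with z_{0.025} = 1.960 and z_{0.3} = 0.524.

n₁ = 14

With allocation ratio k = n₂/n₁ = 2.5, Var(x̄₁−x̄₂) = σ²(1/n₁ + 1/(k·n₁)) = σ²·(k+1)/(k·n₁).
So n₁ = (1 + 1/k)·((z_{α/2} + z_β)/d)² = 1.400 × (2.484/0.79)².
n₁ = 1.400 × 9.89 = 13.8.
Round up: n₁ = 14, giving n₂ = 2.5 × 14 = 35.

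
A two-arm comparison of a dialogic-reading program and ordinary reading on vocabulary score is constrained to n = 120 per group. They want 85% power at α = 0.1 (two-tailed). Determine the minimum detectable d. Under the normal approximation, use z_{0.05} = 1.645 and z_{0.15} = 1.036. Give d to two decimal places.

For two independent groups of n = 120 each: d_min = (z_{α/2} + z_β)·√(2/n).
z-sum = 1.645 + 1.036 = 2.681.
d_min = 2.681 × √(2/120) = 2.681 × 0.1291 = 0.346.

d_min ≈ 0.35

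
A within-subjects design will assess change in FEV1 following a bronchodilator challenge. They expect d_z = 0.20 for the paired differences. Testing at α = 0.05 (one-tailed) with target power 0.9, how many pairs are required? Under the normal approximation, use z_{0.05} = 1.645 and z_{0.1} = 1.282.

For a paired (one-sample on differences) test: n = ((z_{α} + z_β) / d)².
z_{α} + z_β = 1.645 + 1.282 = 2.927.
n = (2.927 / 0.20)² = 14.635² = 214.18.
Round up.

n = 215 pairs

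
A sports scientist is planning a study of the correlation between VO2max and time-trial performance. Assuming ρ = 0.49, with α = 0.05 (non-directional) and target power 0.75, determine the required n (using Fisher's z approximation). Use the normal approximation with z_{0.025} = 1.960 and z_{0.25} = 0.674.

n = 28

Fisher's z: C = ½·ln((1+r)/(1−r)) = ½·ln(2.9216) = 0.5361.
n = ((z_{α/2} + z_β)/C)² + 3.
(1.960 + 0.674) / 0.5361 = 2.634 / 0.5361 = 4.913.
n = 4.913² + 3 = 24.14 + 3 = 27.1.
Round up.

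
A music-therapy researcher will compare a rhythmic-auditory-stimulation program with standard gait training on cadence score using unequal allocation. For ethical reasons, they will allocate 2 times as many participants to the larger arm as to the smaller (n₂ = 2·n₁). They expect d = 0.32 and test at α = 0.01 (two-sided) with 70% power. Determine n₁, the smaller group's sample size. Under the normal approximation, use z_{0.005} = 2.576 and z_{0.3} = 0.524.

n₁ = 141

With allocation ratio k = n₂/n₁ = 2, Var(x̄₁−x̄₂) = σ²(1/n₁ + 1/(k·n₁)) = σ²·(k+1)/(k·n₁).
So n₁ = (1 + 1/k)·((z_{α/2} + z_β)/d)² = 1.500 × (3.100/0.32)².
n₁ = 1.500 × 93.85 = 140.8.
Round up: n₁ = 141, giving n₂ = 2 × 141 = 282.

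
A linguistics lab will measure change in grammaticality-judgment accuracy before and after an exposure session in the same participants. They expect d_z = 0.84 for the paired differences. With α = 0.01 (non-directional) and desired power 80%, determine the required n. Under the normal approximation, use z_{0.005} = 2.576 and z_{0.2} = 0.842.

n = 17 pairs

For a paired (one-sample on differences) test: n = ((z_{α/2} + z_β) / d)².
z_{α/2} + z_β = 2.576 + 0.842 = 3.418.
n = (3.418 / 0.84)² = 4.069² = 16.56.
Round up.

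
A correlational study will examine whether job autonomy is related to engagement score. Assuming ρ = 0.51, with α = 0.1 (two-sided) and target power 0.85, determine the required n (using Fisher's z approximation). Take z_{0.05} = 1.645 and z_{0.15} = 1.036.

n = 26

Fisher's z: C = ½·ln((1+r)/(1−r)) = ½·ln(3.0816) = 0.5627.
n = ((z_{α/2} + z_β)/C)² + 3.
(1.645 + 1.036) / 0.5627 = 2.681 / 0.5627 = 4.765.
n = 4.765² + 3 = 22.70 + 3 = 25.7.
Round up.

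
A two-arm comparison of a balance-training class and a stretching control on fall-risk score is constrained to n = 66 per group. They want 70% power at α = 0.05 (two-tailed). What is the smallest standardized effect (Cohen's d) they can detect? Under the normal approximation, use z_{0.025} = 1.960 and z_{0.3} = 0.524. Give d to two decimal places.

d_min ≈ 0.43

For two independent groups of n = 66 each: d_min = (z_{α/2} + z_β)·√(2/n).
z-sum = 1.960 + 0.524 = 2.484.
d_min = 2.484 × √(2/66) = 2.484 × 0.1741 = 0.432.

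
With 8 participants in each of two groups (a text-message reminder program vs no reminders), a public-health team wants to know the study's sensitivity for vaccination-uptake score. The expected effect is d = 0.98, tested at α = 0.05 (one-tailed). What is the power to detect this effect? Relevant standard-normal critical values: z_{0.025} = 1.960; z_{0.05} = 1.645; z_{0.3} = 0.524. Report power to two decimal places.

For two equal groups, power = Φ(d·√(n/2) − z_{α}).
d·√(n/2) = 0.98 × √(8/2) = 0.98 × 2.000 = 1.960.
z_β = 1.960 − 1.645 = 0.315.
Power = Φ(0.315) = 0.624.

power ≈ 0.62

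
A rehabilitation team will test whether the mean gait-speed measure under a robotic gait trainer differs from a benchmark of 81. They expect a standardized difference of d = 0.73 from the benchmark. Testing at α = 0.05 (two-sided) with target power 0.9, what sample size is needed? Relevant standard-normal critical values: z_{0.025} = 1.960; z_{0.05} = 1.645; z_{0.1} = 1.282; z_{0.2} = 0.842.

For a one-sample test: n = ((z_{α/2} + z_β) / d)².
z_{α/2} + z_β = 1.960 + 1.282 = 3.242.
n = (3.242 / 0.73)² = 4.441² = 19.72.
Round up.

n = 20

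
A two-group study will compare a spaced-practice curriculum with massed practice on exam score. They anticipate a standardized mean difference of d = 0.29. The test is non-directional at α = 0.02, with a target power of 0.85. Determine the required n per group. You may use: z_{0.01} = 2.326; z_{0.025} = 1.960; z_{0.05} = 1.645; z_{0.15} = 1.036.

For two independent groups with equal n: n = 2·((z_{α/2} + z_β) / d)².
z_{α/2} + z_β = 2.326 + 1.036 = 3.362.
n = 2 × (3.362 / 0.29)² = 2 × 11.593² = 2 × 134.40 = 268.8.
Round up to the next whole participant.

n = 269 per group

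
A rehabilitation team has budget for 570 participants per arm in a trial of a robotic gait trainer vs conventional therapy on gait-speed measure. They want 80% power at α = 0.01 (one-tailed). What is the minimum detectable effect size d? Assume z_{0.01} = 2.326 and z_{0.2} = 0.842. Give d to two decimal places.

d_min ≈ 0.19

For two independent groups of n = 570 each: d_min = (z_{α} + z_β)·√(2/n).
z-sum = 2.326 + 0.842 = 3.168.
d_min = 3.168 × √(2/570) = 3.168 × 0.0592 = 0.188.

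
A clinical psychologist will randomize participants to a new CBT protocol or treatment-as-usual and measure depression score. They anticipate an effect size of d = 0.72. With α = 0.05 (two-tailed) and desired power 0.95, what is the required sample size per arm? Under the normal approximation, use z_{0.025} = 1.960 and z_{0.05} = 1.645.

For two independent groups with equal n: n = 2·((z_{α/2} + z_β) / d)².
z_{α/2} + z_β = 1.960 + 1.645 = 3.605.
n = 2 × (3.605 / 0.72)² = 2 × 5.007² = 2 × 25.07 = 50.1.
Round up to the next whole participant.

n = 51 per group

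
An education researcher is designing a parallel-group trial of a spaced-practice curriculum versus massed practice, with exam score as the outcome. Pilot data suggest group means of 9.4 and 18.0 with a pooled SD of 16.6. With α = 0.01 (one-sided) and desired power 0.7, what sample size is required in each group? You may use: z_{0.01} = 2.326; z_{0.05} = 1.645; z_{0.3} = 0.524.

n = 61 per group

Cohen's d = |M₁ − M₂| / SD_pooled = |9.4 − 18.0| / 16.6 = 8.6 / 16.6 = 0.518.
For two independent groups with equal n: n = 2·((z_{α} + z_β) / d)².
z_{α} + z_β = 2.326 + 0.524 = 2.850.
n = 2 × (2.850 / 0.518)² = 2 × 5.502² = 2 × 30.27 = 60.5.
Round up to the next whole participant.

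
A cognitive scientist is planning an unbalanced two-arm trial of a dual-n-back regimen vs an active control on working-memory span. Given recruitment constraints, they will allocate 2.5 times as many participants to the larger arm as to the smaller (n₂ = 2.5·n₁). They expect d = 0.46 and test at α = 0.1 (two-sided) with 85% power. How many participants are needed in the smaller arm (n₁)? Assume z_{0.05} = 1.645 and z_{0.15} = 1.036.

With allocation ratio k = n₂/n₁ = 2.5, Var(x̄₁−x̄₂) = σ²(1/n₁ + 1/(k·n₁)) = σ²·(k+1)/(k·n₁).
So n₁ = (1 + 1/k)·((z_{α/2} + z_β)/d)² = 1.400 × (2.681/0.46)².
n₁ = 1.400 × 33.97 = 47.6.
Round up: n₁ = 48, giving n₂ = 2.5 × 48 = 120.

n₁ = 48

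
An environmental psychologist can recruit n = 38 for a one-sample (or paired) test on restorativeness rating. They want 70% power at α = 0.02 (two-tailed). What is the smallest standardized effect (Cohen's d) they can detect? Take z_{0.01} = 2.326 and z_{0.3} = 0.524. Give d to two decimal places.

For a single sample (or paired design) of n = 38: d_min = (z_{α/2} + z_β)/√n.
z-sum = 2.326 + 0.524 = 2.850.
d_min = 2.850 / √38 = 2.850 / 6.164 = 0.462.

d_min ≈ 0.46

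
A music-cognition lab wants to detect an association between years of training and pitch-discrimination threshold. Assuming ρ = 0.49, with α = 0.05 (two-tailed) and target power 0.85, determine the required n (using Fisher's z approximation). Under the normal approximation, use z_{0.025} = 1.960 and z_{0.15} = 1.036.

Fisher's z: C = ½·ln((1+r)/(1−r)) = ½·ln(2.9216) = 0.5361.
n = ((z_{α/2} + z_β)/C)² + 3.
(1.960 + 1.036) / 0.5361 = 2.996 / 0.5361 = 5.589.
n = 5.589² + 3 = 31.23 + 3 = 34.2.
Round up.

n = 35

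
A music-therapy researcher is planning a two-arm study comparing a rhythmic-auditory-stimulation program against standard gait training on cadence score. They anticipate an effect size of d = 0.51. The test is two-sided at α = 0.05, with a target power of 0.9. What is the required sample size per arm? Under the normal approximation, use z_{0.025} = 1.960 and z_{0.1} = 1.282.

For two independent groups with equal n: n = 2·((z_{α/2} + z_β) / d)².
z_{α/2} + z_β = 1.960 + 1.282 = 3.242.
n = 2 × (3.242 / 0.51)² = 2 × 6.357² = 2 × 40.41 = 80.8.
Round up to the next whole participant.

n = 81 per group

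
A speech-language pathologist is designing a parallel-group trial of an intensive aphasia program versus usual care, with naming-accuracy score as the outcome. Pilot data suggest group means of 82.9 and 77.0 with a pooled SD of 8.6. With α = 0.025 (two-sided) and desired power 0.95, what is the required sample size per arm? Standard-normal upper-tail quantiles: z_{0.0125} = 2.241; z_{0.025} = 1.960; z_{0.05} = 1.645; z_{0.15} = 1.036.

Cohen's d = |M₁ − M₂| / SD_pooled = |82.9 − 77.0| / 8.6 = 5.9 / 8.6 = 0.686.
For two independent groups with equal n: n = 2·((z_{α/2} + z_β) / d)².
z_{α/2} + z_β = 2.241 + 1.645 = 3.886.
n = 2 × (3.886 / 0.686)² = 2 × 5.665² = 2 × 32.09 = 64.2.
Round up to the next whole participant.

n = 65 per group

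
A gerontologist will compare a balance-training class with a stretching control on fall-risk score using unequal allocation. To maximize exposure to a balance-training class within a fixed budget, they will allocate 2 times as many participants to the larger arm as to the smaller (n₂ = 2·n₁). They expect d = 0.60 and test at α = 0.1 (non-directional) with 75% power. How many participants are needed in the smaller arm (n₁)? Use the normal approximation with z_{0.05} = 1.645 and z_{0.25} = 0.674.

With allocation ratio k = n₂/n₁ = 2, Var(x̄₁−x̄₂) = σ²(1/n₁ + 1/(k·n₁)) = σ²·(k+1)/(k·n₁).
So n₁ = (1 + 1/k)·((z_{α/2} + z_β)/d)² = 1.500 × (2.319/0.60)².
n₁ = 1.500 × 14.94 = 22.4.
Round up: n₁ = 23, giving n₂ = 2 × 23 = 46.

n₁ = 23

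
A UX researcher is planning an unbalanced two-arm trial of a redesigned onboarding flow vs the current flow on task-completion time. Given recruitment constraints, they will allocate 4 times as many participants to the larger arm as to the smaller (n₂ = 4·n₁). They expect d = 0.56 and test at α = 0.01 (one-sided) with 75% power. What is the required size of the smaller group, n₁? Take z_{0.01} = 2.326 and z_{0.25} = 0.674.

With allocation ratio k = n₂/n₁ = 4, Var(x̄₁−x̄₂) = σ²(1/n₁ + 1/(k·n₁)) = σ²·(k+1)/(k·n₁).
So n₁ = (1 + 1/k)·((z_{α} + z_β)/d)² = 1.250 × (3.000/0.56)².
n₁ = 1.250 × 28.70 = 35.9.
Round up: n₁ = 36, giving n₂ = 4 × 36 = 144.

n₁ = 36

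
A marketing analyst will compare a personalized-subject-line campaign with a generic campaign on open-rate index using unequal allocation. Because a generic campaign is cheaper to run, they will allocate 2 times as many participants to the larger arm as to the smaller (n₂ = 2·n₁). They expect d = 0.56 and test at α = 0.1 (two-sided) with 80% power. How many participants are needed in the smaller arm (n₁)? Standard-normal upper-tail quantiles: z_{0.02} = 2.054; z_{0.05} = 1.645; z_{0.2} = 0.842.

n₁ = 30

With allocation ratio k = n₂/n₁ = 2, Var(x̄₁−x̄₂) = σ²(1/n₁ + 1/(k·n₁)) = σ²·(k+1)/(k·n₁).
So n₁ = (1 + 1/k)·((z_{α/2} + z_β)/d)² = 1.500 × (2.487/0.56)².
n₁ = 1.500 × 19.72 = 29.6.
Round up: n₁ = 30, giving n₂ = 2 × 30 = 60.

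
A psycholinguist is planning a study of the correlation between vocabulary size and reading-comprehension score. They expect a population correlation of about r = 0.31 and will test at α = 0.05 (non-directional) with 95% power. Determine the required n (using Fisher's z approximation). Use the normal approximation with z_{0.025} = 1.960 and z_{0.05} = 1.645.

n = 130

Fisher's z: C = ½·ln((1+r)/(1−r)) = ½·ln(1.8986) = 0.3205.
n = ((z_{α/2} + z_β)/C)² + 3.
(1.960 + 1.645) / 0.3205 = 3.605 / 0.3205 = 11.248.
n = 11.248² + 3 = 126.52 + 3 = 129.5.
Round up.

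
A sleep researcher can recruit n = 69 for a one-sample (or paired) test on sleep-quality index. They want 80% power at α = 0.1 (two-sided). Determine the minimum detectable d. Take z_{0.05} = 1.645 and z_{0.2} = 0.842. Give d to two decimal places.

d_min ≈ 0.30

For a single sample (or paired design) of n = 69: d_min = (z_{α/2} + z_β)/√n.
z-sum = 1.645 + 0.842 = 2.487.
d_min = 2.487 / √69 = 2.487 / 8.307 = 0.299.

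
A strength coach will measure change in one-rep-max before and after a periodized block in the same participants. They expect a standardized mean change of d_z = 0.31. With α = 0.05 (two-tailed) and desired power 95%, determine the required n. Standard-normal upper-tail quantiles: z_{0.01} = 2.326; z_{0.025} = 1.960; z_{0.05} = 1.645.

For a paired (one-sample on differences) test: n = ((z_{α/2} + z_β) / d)².
z_{α/2} + z_β = 1.960 + 1.645 = 3.605.
n = (3.605 / 0.31)² = 11.629² = 135.23.
Round up.

n = 136 pairs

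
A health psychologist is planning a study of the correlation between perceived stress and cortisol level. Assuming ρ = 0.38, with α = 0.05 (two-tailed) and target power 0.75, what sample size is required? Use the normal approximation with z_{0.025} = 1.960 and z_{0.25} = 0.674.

Fisher's z: C = ½·ln((1+r)/(1−r)) = ½·ln(2.2258) = 0.4001.
n = ((z_{α/2} + z_β)/C)² + 3.
(1.960 + 0.674) / 0.4001 = 2.634 / 0.4001 = 6.583.
n = 6.583² + 3 = 43.34 + 3 = 46.3.
Round up.

n = 47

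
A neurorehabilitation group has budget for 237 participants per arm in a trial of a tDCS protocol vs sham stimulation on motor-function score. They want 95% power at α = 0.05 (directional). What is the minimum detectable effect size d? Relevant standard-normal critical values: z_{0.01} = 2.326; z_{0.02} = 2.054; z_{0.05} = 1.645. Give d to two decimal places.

d_min ≈ 0.30

For two independent groups of n = 237 each: d_min = (z_{α} + z_β)·√(2/n).
z-sum = 1.645 + 1.645 = 3.290.
d_min = 3.290 × √(2/237) = 3.290 × 0.0919 = 0.302.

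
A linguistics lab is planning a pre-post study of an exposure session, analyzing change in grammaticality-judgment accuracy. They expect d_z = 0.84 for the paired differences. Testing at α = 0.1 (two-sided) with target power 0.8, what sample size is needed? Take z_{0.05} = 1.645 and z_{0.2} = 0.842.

n = 9 pairs

For a paired (one-sample on differences) test: n = ((z_{α/2} + z_β) / d)².
z_{α/2} + z_β = 1.645 + 0.842 = 2.487.
n = (2.487 / 0.84)² = 2.961² = 8.77.
Round up.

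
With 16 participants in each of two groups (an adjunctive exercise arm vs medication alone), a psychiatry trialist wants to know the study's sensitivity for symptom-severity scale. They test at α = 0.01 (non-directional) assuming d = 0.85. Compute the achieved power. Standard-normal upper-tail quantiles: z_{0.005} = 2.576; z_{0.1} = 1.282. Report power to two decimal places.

For two equal groups, power = Φ(d·√(n/2) − z_{α/2}).
d·√(n/2) = 0.85 × √(16/2) = 0.85 × 2.828 = 2.404.
z_β = 2.404 − 2.576 = -0.172.
Power = Φ(-0.172) = 0.432.

power ≈ 0.43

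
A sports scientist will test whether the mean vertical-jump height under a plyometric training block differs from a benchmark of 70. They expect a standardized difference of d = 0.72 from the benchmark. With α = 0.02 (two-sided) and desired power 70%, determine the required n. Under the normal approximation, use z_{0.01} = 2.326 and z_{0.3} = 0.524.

For a one-sample test: n = ((z_{α/2} + z_β) / d)².
z_{α/2} + z_β = 2.326 + 0.524 = 2.850.
n = (2.850 / 0.72)² = 3.958² = 15.67.
Round up.

n = 16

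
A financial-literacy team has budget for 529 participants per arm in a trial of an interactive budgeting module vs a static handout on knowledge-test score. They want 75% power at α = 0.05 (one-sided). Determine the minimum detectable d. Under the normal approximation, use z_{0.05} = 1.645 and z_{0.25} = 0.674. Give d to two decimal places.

d_min ≈ 0.14

For two independent groups of n = 529 each: d_min = (z_{α} + z_β)·√(2/n).
z-sum = 1.645 + 0.674 = 2.319.
d_min = 2.319 × √(2/529) = 2.319 × 0.0615 = 0.143.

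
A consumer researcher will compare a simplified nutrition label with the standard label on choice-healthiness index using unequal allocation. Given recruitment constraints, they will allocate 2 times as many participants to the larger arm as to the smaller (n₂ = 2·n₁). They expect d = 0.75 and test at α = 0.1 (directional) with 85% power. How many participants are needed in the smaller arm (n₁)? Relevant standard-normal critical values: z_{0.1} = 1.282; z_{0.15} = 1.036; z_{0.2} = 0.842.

With allocation ratio k = n₂/n₁ = 2, Var(x̄₁−x̄₂) = σ²(1/n₁ + 1/(k·n₁)) = σ²·(k+1)/(k·n₁).
So n₁ = (1 + 1/k)·((z_{α} + z_β)/d)² = 1.500 × (2.318/0.75)².
n₁ = 1.500 × 9.55 = 14.3.
Round up: n₁ = 15, giving n₂ = 2 × 15 = 30.

n₁ = 15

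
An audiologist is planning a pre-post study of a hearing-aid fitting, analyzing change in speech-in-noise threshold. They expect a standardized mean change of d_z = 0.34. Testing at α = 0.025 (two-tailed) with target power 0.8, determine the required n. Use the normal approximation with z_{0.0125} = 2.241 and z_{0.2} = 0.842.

n = 83 pairs

For a paired (one-sample on differences) test: n = ((z_{α/2} + z_β) / d)².
z_{α/2} + z_β = 2.241 + 0.842 = 3.083.
n = (3.083 / 0.34)² = 9.068² = 82.22.
Round up.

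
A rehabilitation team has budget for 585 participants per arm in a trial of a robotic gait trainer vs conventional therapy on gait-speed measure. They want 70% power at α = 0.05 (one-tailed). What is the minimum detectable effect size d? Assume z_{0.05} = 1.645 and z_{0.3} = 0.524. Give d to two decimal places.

d_min ≈ 0.13

For two independent groups of n = 585 each: d_min = (z_{α} + z_β)·√(2/n).
z-sum = 1.645 + 0.524 = 2.169.
d_min = 2.169 × √(2/585) = 2.169 × 0.0585 = 0.127.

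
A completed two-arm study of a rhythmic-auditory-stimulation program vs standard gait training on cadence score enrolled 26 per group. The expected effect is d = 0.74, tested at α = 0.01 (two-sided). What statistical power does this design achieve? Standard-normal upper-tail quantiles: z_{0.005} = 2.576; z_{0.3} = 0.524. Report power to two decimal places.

For two equal groups, power = Φ(d·√(n/2) − z_{α/2}).
d·√(n/2) = 0.74 × √(26/2) = 0.74 × 3.606 = 2.668.
z_β = 2.668 − 2.576 = 0.092.
Power = Φ(0.092) = 0.537.

power ≈ 0.54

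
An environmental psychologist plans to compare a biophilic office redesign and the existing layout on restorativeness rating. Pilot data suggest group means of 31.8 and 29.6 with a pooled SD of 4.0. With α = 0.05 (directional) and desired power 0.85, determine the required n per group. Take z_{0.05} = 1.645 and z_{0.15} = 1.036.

n = 48 per group

Cohen's d = |M₁ − M₂| / SD_pooled = |31.8 − 29.6| / 4.0 = 2.2 / 4.0 = 0.550.
For two independent groups with equal n: n = 2·((z_{α} + z_β) / d)².
z_{α} + z_β = 1.645 + 1.036 = 2.681.
n = 2 × (2.681 / 0.550)² = 2 × 4.875² = 2 × 23.76 = 47.5.
Round up to the next whole participant.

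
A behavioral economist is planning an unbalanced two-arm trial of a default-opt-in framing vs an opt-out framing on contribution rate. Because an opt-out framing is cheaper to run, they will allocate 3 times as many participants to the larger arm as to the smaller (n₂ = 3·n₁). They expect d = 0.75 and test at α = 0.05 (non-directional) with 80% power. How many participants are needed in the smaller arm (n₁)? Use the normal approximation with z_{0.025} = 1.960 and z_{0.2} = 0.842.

With allocation ratio k = n₂/n₁ = 3, Var(x̄₁−x̄₂) = σ²(1/n₁ + 1/(k·n₁)) = σ²·(k+1)/(k·n₁).
So n₁ = (1 + 1/k)·((z_{α/2} + z_β)/d)² = 1.333 × (2.802/0.75)².
n₁ = 1.333 × 13.96 = 18.6.
Round up: n₁ = 19, giving n₂ = 3 × 19 = 57.

n₁ = 19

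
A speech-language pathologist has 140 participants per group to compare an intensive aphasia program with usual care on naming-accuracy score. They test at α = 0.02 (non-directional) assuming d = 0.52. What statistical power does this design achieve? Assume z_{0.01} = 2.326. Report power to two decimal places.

power ≈ 0.98

For two equal groups, power = Φ(d·√(n/2) − z_{α/2}).
d·√(n/2) = 0.52 × √(140/2) = 0.52 × 8.367 = 4.351.
z_β = 4.351 − 2.326 = 2.025.
Power = Φ(2.025) = 0.979.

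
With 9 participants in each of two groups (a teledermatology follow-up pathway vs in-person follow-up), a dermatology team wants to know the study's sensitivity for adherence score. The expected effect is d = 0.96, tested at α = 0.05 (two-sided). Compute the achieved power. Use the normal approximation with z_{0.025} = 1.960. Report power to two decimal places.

For two equal groups, power = Φ(d·√(n/2) − z_{α/2}).
d·√(n/2) = 0.96 × √(9/2) = 0.96 × 2.121 = 2.036.
z_β = 2.036 − 1.960 = 0.076.
Power = Φ(0.076) = 0.530.

power ≈ 0.53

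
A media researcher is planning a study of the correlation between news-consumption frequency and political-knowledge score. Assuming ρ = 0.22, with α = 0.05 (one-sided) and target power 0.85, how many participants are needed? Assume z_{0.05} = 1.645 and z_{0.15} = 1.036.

n = 147

Fisher's z: C = ½·ln((1+r)/(1−r)) = ½·ln(1.5641) = 0.2237.
n = ((z_{α} + z_β)/C)² + 3.
(1.645 + 1.036) / 0.2237 = 2.681 / 0.2237 = 11.985.
n = 11.985² + 3 = 143.64 + 3 = 146.6.
Round up.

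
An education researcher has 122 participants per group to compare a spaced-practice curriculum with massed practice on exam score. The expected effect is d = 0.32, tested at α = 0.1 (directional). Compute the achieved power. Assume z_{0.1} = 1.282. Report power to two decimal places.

For two equal groups, power = Φ(d·√(n/2) − z_{α}).
d·√(n/2) = 0.32 × √(122/2) = 0.32 × 7.810 = 2.499.
z_β = 2.499 − 1.282 = 1.217.
Power = Φ(1.217) = 0.888.

power ≈ 0.89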